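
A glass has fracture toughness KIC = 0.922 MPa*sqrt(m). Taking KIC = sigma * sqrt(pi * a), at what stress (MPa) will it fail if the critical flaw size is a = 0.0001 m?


Rearrange KIC = sigma * sqrt(pi * a):
  sigma = KIC / sqrt(pi * a)
  sqrt(pi * 0.0001) = 0.017725
  sigma = 0.922 / 0.017725 = 52.02 MPa

52.02 MPa


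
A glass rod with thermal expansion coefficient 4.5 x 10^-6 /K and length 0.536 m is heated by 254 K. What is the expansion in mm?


Thermal expansion formula: dL = alpha * L0 * dT
  dL = (4.5 x 10^-6) * 0.536 * 254 = 0.00061265 m
Convert to mm: 0.00061265 * 1000 = 0.6126 mm

0.6126 mm


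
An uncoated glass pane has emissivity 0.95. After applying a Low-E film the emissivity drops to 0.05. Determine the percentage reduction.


Percentage reduction = (1 - coated/uncoated) * 100
  Ratio = 0.05 / 0.95 = 0.0526
  Reduction = (1 - 0.0526) * 100 = 94.7%

94.7%


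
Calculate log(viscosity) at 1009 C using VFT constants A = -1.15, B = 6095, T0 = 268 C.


VFT equation: log(eta) = A + B / (T - T0)
  T - T0 = 1009 - 268 = 741
  B / (T - T0) = 6095 / 741 = 8.225
  log(eta) = -1.15 + 8.225 = 7.075

7.075


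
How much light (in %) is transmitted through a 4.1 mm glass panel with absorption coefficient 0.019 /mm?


Beer-Lambert law: T = exp(-alpha * thickness)
  exponent = -0.019 * 4.1 = -0.0779
  T = exp(-0.0779) = 0.9251
  Percentage = 0.9251 * 100 = 92.51%

92.51%


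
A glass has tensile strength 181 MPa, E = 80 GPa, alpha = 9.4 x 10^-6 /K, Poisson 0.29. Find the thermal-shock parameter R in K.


Thermal shock resistance: R = sigma * (1 - nu) / (E * alpha)
  Numerator = 181 * (1 - 0.29) = 128.51
  Denominator = 80 * 1000 * (9.4 x 10^-6) = 0.752
  R = 128.51 / 0.752 = 170.9 K

170.9 K


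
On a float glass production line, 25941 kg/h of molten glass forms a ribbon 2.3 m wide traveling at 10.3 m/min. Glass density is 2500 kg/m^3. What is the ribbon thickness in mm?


Ribbon cross-section from mass balance:
  Volume rate = throughput / density = 25941 / 2500 = 10.3764 m^3/h
  thickness = volume rate / (speed * 60 * width), i.e.
  thickness = throughput / (60 * speed * width * density) * 1000
  thickness = 25941 / (60 * 10.3 * 2.3 * 2500) * 1000 = 7.3 mm

7.3 mm


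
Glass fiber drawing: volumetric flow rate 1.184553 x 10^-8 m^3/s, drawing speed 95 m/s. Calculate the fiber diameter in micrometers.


Cross-sectional area from continuity:
  A = Q / v = 1.184553 x 10^-8 / 95 = 1.246898 x 10^-10 m^2
Diameter from circular cross-section:
  d = sqrt(4A / pi) * 10^6 (m -> um)
  d = sqrt(4 * 1.246898 x 10^-10 / pi) * 10^6 = 12.6 um

12.6 um


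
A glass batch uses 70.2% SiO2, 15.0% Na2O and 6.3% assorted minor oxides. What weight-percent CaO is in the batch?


Pieces sum to 100%:
  CaO = 100 - (SiO2 + Na2O + others)
  CaO = 100 - (70.2 + 15.0 + 6.3) = 8.5%

8.5%


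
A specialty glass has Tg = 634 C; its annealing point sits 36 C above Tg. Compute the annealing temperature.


The annealing temperature is Tg plus the offset:
  T_anneal = 634 + 36 = 670 C

670 C


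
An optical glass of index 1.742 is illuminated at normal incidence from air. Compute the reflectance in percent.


Fresnel reflectance at normal incidence:
  R = ((n - 1)/(n + 1))^2
  (n - 1)/(n + 1) = (1.742 - 1)/(1.742 + 1) = 0.270605
  R = 0.270605^2 = 0.0732271
  R(%) = 0.0732271 * 100 = 7.323%

7.323%


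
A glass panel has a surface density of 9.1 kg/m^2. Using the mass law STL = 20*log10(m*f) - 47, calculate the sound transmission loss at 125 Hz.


Mass law: STL = 20 * log10(m * f) - 47
  m * f = 9.1 * 125 = 1137.5
  log10(1137.5) = 3.05595
  STL = 20 * 3.05595 - 47 = 61.119 - 47 = 14.1 dB

14.1 dB


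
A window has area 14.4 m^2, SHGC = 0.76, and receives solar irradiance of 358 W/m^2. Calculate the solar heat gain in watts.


Solar heat gain: Q = Area * SHGC * Irradiance
  Q = 14.4 * 0.76 * 358 = 3918 W

3918 W


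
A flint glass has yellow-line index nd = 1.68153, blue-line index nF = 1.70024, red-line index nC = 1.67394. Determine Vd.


Abbe number formula: Vd = (nd - 1) / (nF - nC)
  nd - 1 = 1.68153 - 1 = 0.68153
  nF - nC = 1.70024 - 1.67394 = 0.0263
  Vd = 0.68153 / 0.0263 = 25.91

25.91


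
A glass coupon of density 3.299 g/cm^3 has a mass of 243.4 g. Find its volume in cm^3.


Rearrange rho = m / V:
  V = m / rho
  V = 243.4 / 3.299 = 73.78 cm^3

73.78 cm^3


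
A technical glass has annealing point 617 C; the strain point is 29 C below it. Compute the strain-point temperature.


Strain point = annealing point - difference:
  T_strain = 617 - 29 = 588 C

588 C


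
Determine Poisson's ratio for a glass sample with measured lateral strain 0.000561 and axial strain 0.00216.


Poisson's ratio: nu = lateral strain / axial strain
  nu = 0.000561 / 0.00216 = 0.2597

0.2597


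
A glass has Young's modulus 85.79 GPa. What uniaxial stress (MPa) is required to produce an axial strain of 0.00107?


Rearrange E = sigma / epsilon:
  sigma = E * epsilon
  E (MPa) = 85.79 * 1000 = 85790
  sigma = 85790 * 0.00107 = 91.8 MPa

91.8 MPa


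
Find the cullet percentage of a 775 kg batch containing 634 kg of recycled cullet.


Cullet ratio = (cullet mass / total batch mass) * 100
  Ratio = 634 / 775 * 100 = 81.81%

81.81%


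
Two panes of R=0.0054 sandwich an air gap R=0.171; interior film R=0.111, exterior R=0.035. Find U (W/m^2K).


Total thermal resistance (series):
  R_total = R_in + R_glass + R_air + R_glass + R_out
  R_total = 0.111 + 0.0054 + 0.171 + 0.0054 + 0.035 = 0.3278 m^2K/W
U-value = 1 / R_total = 1 / 0.3278 = 3.051 W/m^2K

3.051 W/m^2K


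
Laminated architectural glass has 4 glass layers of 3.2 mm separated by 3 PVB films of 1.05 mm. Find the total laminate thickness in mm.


Total thickness = glass contribution + PVB contribution
  Glass: 4 * 3.2 = 12.8 mm
  PVB: 3 * 1.05 = 3.15 mm
  Total = 12.8 + 3.15 = 15.95 mm

15.95 mm


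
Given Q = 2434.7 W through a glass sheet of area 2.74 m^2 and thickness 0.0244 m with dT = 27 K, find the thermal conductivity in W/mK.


Fourier's law rearranged: k = Q * t / (A * dT)
  Numerator = 2434.7 * 0.0244 = 59.40668
  Denominator = 2.74 * 27 = 73.98
  k = 59.40668 / 73.98 = 0.803 W/mK

0.803 W/mK


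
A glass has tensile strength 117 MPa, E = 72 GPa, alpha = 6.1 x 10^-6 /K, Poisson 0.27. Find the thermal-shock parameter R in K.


Thermal shock resistance: R = sigma * (1 - nu) / (E * alpha)
  Numerator = 117 * (1 - 0.27) = 85.41
  Denominator = 72 * 1000 * (6.1 x 10^-6) = 0.4392
  R = 85.41 / 0.4392 = 194.5 K

194.5 K


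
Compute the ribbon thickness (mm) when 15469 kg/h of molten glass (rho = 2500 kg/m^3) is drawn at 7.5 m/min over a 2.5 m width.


Ribbon cross-section from mass balance:
  Volume rate = throughput / density = 15469 / 2500 = 6.1876 m^3/h
  thickness = volume rate / (speed * 60 * width), i.e.
  thickness = throughput / (60 * speed * width * density) * 1000
  thickness = 15469 / (60 * 7.5 * 2.5 * 2500) * 1000 = 5.5 mm

5.5 mm


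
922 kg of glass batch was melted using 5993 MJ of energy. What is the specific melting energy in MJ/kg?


Rearrange E = m * s for s:
  s = E / m
  s = 5993 / 922 = 6.5 MJ/kg

6.5 MJ/kg


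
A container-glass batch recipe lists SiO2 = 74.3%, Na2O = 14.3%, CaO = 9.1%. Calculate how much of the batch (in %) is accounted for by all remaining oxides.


Sum the three major oxides:
  SiO2 + Na2O + CaO = 74.3 + 14.3 + 9.1 = 97.7%
Subtract from 100%:
  Others = 100 - 97.7 = 2.3%

2.3%


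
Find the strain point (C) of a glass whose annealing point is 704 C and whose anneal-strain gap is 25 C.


Strain point = annealing point - difference:
  T_strain = 704 - 25 = 679 C

679 C


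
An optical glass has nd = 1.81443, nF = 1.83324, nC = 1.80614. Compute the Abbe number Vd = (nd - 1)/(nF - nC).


Abbe number formula: Vd = (nd - 1) / (nF - nC)
  nd - 1 = 1.81443 - 1 = 0.81443
  nF - nC = 1.83324 - 1.80614 = 0.0271
  Vd = 0.81443 / 0.0271 = 30.05

30.05


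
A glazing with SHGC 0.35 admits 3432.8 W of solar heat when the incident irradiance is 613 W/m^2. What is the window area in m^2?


Rearrange Q = Area * SHGC * Irradiance:
  Area = Q / (SHGC * Irradiance)
  Area = 3432.8 / (0.35 * 613) = 16.0 m^2

16.0 m^2


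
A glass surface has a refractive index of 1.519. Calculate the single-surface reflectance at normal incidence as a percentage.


Fresnel reflectance at normal incidence:
  R = ((n - 1)/(n + 1))^2
  (n - 1)/(n + 1) = (1.519 - 1)/(1.519 + 1) = 0.206034
  R = 0.206034^2 = 0.04245
  R(%) = 0.04245 * 100 = 4.245%

4.245%


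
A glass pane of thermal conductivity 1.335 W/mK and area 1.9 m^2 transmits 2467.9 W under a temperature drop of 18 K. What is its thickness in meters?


Fourier's law: t = k * A * dT / Q
  t = 1.335 * 1.9 * 18 / 2467.9
  t = 45.657 / 2467.9 = 0.0185 m

0.0185 m


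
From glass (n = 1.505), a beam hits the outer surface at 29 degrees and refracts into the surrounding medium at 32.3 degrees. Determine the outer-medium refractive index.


Apply Snell's law: n1 * sin(theta1) = n2 * sin(theta2)
  n2 = n1 * sin(theta1) / sin(theta2)
  sin(29) = 0.48481
  sin(32.3) = 0.534352
  n2 = 1.505 * 0.48481 / 0.534352 = 1.3655

1.3655


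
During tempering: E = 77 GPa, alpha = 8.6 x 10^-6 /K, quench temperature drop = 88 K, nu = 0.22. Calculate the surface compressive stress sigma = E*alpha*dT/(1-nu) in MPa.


Tempering stress: sigma = E * alpha * dT / (1 - nu)
  E (MPa) = 77 * 1000 = 77000
  Numerator = 77000 * (8.6 x 10^-6) * 88 = 58.2736
  Denominator = 1 - 0.22 = 0.78
  sigma = 58.2736 / 0.78 = 74.7 MPa

74.7 MPa


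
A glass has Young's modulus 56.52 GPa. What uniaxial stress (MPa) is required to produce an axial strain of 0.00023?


Rearrange E = sigma / epsilon:
  sigma = E * epsilon
  E (MPa) = 56.52 * 1000 = 56520
  sigma = 56520 * 0.00023 = 13.0 MPa

13.0 MPa


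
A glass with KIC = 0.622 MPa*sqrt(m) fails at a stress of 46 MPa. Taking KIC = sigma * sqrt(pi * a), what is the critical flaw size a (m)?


Rearrange KIC = sigma * sqrt(pi * a):
  sqrt(pi * a) = KIC / sigma
  sqrt(pi * a) = 0.622 / 46 = 0.013522
  a = (KIC / sigma)^2 / pi
  a = 0.013522^2 / pi = 0.0000582 m

0.0000582 m


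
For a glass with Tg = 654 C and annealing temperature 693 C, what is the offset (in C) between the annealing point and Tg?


Offset = T_anneal - Tg:
  offset = 693 - 654 = 39 C

39 C


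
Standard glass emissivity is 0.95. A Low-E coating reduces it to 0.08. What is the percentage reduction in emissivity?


Percentage reduction = (1 - coated/uncoated) * 100
  Ratio = 0.08 / 0.95 = 0.0842
  Reduction = (1 - 0.0842) * 100 = 91.6%

91.6%


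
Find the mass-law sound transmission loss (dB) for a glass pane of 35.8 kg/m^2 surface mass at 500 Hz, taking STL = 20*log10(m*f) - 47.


Mass law: STL = 20 * log10(m * f) - 47
  m * f = 35.8 * 500 = 17900
  log10(17900) = 4.25285
  STL = 20 * 4.25285 - 47 = 85.057 - 47 = 38.1 dB

38.1 dB


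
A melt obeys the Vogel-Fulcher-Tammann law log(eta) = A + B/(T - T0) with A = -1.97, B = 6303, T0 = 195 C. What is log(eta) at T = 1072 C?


VFT equation: log(eta) = A + B / (T - T0)
  T - T0 = 1072 - 195 = 877
  B / (T - T0) = 6303 / 877 = 7.187
  log(eta) = -1.97 + 7.187 = 5.217

5.217


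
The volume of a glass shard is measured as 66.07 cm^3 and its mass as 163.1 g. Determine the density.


Use the definition of density:
  rho = mass / volume
  rho = 163.1 / 66.07 = 2.469 g/cm^3

2.469 g/cm^3


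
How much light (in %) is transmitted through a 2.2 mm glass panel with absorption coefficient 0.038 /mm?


Beer-Lambert law: T = exp(-alpha * thickness)
  exponent = -0.038 * 2.2 = -0.0836
  T = exp(-0.0836) = 0.9198
  Percentage = 0.9198 * 100 = 91.98%

91.98%


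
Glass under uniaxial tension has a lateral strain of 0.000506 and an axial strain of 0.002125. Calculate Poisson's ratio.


Poisson's ratio: nu = lateral strain / axial strain
  nu = 0.000506 / 0.002125 = 0.2381

0.2381


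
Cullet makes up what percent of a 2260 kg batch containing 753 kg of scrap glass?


Cullet ratio = (cullet mass / total batch mass) * 100
  Ratio = 753 / 2260 * 100 = 33.32%

33.32%


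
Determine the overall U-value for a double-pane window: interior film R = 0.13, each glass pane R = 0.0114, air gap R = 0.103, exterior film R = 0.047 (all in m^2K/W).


Total thermal resistance (series):
  R_total = R_in + R_glass + R_air + R_glass + R_out
  R_total = 0.13 + 0.0114 + 0.103 + 0.0114 + 0.047 = 0.3028 m^2K/W
U-value = 1 / R_total = 1 / 0.3028 = 3.303 W/m^2K

3.303 W/m^2K


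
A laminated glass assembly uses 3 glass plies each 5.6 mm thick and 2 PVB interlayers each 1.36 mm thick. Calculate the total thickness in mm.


Total thickness = glass contribution + PVB contribution
  Glass: 3 * 5.6 = 16.8 mm
  PVB: 2 * 1.36 = 2.72 mm
  Total = 16.8 + 2.72 = 19.52 mm

19.52 mm


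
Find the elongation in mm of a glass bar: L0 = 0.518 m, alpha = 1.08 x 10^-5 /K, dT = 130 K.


Thermal expansion formula: dL = alpha * L0 * dT
  dL = (1.08 x 10^-5) * 0.518 * 130 = 0.00072727 m
Convert to mm: 0.00072727 * 1000 = 0.7273 mm

0.7273 mm


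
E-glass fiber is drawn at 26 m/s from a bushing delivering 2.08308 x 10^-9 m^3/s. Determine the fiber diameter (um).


Cross-sectional area from continuity:
  A = Q / v = 2.08308 x 10^-9 / 26 = 8.011846 x 10^-11 m^2
Diameter from circular cross-section:
  d = sqrt(4A / pi) * 10^6 (m -> um)
  d = sqrt(4 * 8.011846 x 10^-11 / pi) * 10^6 = 10.1 um

10.1 um


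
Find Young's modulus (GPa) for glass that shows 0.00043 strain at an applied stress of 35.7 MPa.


Young's modulus: E = stress / strain
  E = 35.7 MPa / 0.00043 = 83023.26 MPa
Convert to GPa: 83023.26 / 1000 = 83.02 GPa

83.02 GPa


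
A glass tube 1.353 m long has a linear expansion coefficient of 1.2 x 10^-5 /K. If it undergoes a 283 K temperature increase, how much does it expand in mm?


Thermal expansion formula: dL = alpha * L0 * dT
  dL = (1.2 x 10^-5) * 1.353 * 283 = 0.00459479 m
Convert to mm: 0.00459479 * 1000 = 4.5948 mm

4.5948 mm


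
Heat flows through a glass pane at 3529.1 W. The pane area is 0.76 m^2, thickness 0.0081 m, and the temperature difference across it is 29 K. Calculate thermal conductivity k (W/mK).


Fourier's law rearranged: k = Q * t / (A * dT)
  Numerator = 3529.1 * 0.0081 = 28.58571
  Denominator = 0.76 * 29 = 22.04
  k = 28.58571 / 22.04 = 1.297 W/mK

1.297 W/mK


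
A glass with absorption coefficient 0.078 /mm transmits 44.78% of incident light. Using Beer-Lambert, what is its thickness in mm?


Rearrange T = exp(-alpha * thickness):
  thickness = -ln(T) / alpha
  T = 44.78/100 = 0.4478
  ln(T) = -0.80341
  -ln(T) = 0.80341
  thickness = 0.80341 / 0.078 = 10.3 mm

10.3 mm


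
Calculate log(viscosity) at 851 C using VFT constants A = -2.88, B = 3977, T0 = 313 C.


VFT equation: log(eta) = A + B / (T - T0)
  T - T0 = 851 - 313 = 538
  B / (T - T0) = 3977 / 538 = 7.392
  log(eta) = -2.88 + 7.392 = 4.512

4.512


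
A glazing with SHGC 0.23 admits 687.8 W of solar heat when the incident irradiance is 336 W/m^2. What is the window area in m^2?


Rearrange Q = Area * SHGC * Irradiance:
  Area = Q / (SHGC * Irradiance)
  Area = 687.8 / (0.23 * 336) = 8.9 m^2

8.9 m^2


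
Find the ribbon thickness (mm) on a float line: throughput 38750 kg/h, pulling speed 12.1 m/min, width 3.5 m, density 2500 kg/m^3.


Ribbon cross-section from mass balance:
  Volume rate = throughput / density = 38750 / 2500 = 15.5 m^3/h
  thickness = volume rate / (speed * 60 * width), i.e.
  thickness = throughput / (60 * speed * width * density) * 1000
  thickness = 38750 / (60 * 12.1 * 3.5 * 2500) * 1000 = 6.1 mm

6.1 mm


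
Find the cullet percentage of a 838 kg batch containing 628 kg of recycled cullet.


Cullet ratio = (cullet mass / total batch mass) * 100
  Ratio = 628 / 838 * 100 = 74.94%

74.94%


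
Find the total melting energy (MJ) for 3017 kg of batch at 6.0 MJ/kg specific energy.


Total energy = mass * specific energy
  E = 3017 * 6.0 = 18102 MJ

18102 MJ


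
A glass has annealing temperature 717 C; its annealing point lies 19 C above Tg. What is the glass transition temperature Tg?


Rearrange T_anneal = Tg + offset for Tg:
  Tg = T_anneal - offset = 717 - 19 = 698 C

698 C


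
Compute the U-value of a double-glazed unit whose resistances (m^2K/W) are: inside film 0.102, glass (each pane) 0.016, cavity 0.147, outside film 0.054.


Total thermal resistance (series):
  R_total = R_in + R_glass + R_air + R_glass + R_out
  R_total = 0.102 + 0.016 + 0.147 + 0.016 + 0.054 = 0.335 m^2K/W
U-value = 1 / R_total = 1 / 0.335 = 2.985 W/m^2K

2.985 W/m^2K


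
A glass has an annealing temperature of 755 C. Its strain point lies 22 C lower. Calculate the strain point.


Strain point = annealing point - difference:
  T_strain = 755 - 22 = 733 C

733 C


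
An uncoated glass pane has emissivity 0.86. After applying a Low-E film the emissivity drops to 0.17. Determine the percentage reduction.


Percentage reduction = (1 - coated/uncoated) * 100
  Ratio = 0.17 / 0.86 = 0.1977
  Reduction = (1 - 0.1977) * 100 = 80.2%

80.2%


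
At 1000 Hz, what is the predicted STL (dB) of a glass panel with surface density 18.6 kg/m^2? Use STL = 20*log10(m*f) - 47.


Mass law: STL = 20 * log10(m * f) - 47
  m * f = 18.6 * 1000 = 18600
  log10(18600) = 4.26951
  STL = 20 * 4.26951 - 47 = 85.3902 - 47 = 38.4 dB

38.4 dB


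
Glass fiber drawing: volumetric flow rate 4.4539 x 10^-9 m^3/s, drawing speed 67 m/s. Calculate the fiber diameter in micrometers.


Cross-sectional area from continuity:
  A = Q / v = 4.4539 x 10^-9 / 67 = 6.647612 x 10^-11 m^2
Diameter from circular cross-section:
  d = sqrt(4A / pi) * 10^6 (m -> um)
  d = sqrt(4 * 6.647612 x 10^-11 / pi) * 10^6 = 9.2 um

9.2 um


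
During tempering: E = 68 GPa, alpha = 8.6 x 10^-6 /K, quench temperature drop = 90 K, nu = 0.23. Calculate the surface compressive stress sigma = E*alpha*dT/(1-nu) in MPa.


Tempering stress: sigma = E * alpha * dT / (1 - nu)
  E (MPa) = 68 * 1000 = 68000
  Numerator = 68000 * (8.6 x 10^-6) * 90 = 52.632
  Denominator = 1 - 0.23 = 0.77
  sigma = 52.632 / 0.77 = 68.4 MPa

68.4 MPa


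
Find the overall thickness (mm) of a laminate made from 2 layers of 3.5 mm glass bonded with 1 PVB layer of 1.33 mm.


Total thickness = glass contribution + PVB contribution
  Glass: 2 * 3.5 = 7.0 mm
  PVB: 1 * 1.33 = 1.33 mm
  Total = 7.0 + 1.33 = 8.33 mm

8.33 mm


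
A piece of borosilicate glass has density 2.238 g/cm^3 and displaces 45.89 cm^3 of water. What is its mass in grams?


Rearrange rho = m / V:
  m = rho * V
  m = 2.238 * 45.89 = 102.702 g

102.702 g


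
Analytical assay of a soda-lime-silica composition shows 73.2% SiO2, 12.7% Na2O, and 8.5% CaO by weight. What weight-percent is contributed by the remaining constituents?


Sum the three major oxides:
  SiO2 + Na2O + CaO = 73.2 + 12.7 + 8.5 = 94.4%
Subtract from 100%:
  Others = 100 - 94.4 = 5.6%

5.6%


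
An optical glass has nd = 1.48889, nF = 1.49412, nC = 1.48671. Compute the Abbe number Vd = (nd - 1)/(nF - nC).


Abbe number formula: Vd = (nd - 1) / (nF - nC)
  nd - 1 = 1.48889 - 1 = 0.48889
  nF - nC = 1.49412 - 1.48671 = 0.00741
  Vd = 0.48889 / 0.00741 = 65.98

65.98


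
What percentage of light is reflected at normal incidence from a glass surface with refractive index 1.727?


Fresnel reflectance at normal incidence:
  R = ((n - 1)/(n + 1))^2
  (n - 1)/(n + 1) = (1.727 - 1)/(1.727 + 1) = 0.266593
  R = 0.266593^2 = 0.0710718
  R(%) = 0.0710718 * 100 = 7.107%

7.107%


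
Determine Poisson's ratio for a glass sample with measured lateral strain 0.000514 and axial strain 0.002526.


Poisson's ratio: nu = lateral strain / axial strain
  nu = 0.000514 / 0.002526 = 0.2035

0.2035


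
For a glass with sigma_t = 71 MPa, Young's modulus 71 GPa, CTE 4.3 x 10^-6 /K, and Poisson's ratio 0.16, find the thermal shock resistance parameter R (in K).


Thermal shock resistance: R = sigma * (1 - nu) / (E * alpha)
  Numerator = 71 * (1 - 0.16) = 59.64
  Denominator = 71 * 1000 * (4.3 x 10^-6) = 0.3053
  R = 59.64 / 0.3053 = 195.3 K

195.3 K


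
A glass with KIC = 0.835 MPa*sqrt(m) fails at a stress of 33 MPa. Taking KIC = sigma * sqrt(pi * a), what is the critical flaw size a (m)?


Rearrange KIC = sigma * sqrt(pi * a):
  sqrt(pi * a) = KIC / sigma
  sqrt(pi * a) = 0.835 / 33 = 0.025303
  a = (KIC / sigma)^2 / pi
  a = 0.025303^2 / pi = 0.0002038 m

0.0002038 m


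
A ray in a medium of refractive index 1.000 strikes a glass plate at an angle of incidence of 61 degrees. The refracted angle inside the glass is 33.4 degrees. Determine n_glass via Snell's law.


Apply Snell's law: n1 * sin(theta1) = n2 * sin(theta2)
  n2 = n1 * sin(theta1) / sin(theta2)
  sin(61) = 0.87462
  sin(33.4) = 0.550481
  n2 = 1.000 * 0.87462 / 0.550481 = 1.5888

1.5888


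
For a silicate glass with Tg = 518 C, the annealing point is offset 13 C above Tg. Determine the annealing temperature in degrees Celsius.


The annealing temperature is Tg plus the offset:
  T_anneal = 518 + 13 = 531 C

531 C


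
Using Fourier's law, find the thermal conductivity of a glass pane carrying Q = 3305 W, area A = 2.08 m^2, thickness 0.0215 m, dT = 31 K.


Fourier's law rearranged: k = Q * t / (A * dT)
  Numerator = 3305 * 0.0215 = 71.0575
  Denominator = 2.08 * 31 = 64.48
  k = 71.0575 / 64.48 = 1.102 W/mK

1.102 W/mK


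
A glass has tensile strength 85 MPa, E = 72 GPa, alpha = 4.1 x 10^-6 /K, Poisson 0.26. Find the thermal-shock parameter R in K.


Thermal shock resistance: R = sigma * (1 - nu) / (E * alpha)
  Numerator = 85 * (1 - 0.26) = 62.9
  Denominator = 72 * 1000 * (4.1 x 10^-6) = 0.2952
  R = 62.9 / 0.2952 = 213.1 K

213.1 K


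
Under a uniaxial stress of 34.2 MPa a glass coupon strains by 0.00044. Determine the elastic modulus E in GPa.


Young's modulus: E = stress / strain
  E = 34.2 MPa / 0.00044 = 77727.27 MPa
Convert to GPa: 77727.27 / 1000 = 77.73 GPa

77.73 GPa


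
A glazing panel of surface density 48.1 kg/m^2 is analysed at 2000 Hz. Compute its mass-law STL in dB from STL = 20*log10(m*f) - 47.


Mass law: STL = 20 * log10(m * f) - 47
  m * f = 48.1 * 2000 = 96200
  log10(96200) = 4.98318
  STL = 20 * 4.98318 - 47 = 99.6636 - 47 = 52.7 dB

52.7 dB


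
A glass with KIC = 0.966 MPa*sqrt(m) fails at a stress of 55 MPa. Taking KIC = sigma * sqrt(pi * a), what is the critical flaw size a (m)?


Rearrange KIC = sigma * sqrt(pi * a):
  sqrt(pi * a) = KIC / sigma
  sqrt(pi * a) = 0.966 / 55 = 0.017564
  a = (KIC / sigma)^2 / pi
  a = 0.017564^2 / pi = 0.0000982 m

0.0000982 m


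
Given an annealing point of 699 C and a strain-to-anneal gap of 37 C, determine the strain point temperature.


Strain point = annealing point - difference:
  T_strain = 699 - 37 = 662 C

662 C


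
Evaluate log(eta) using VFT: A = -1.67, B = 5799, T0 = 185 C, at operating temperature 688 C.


VFT equation: log(eta) = A + B / (T - T0)
  T - T0 = 688 - 185 = 503
  B / (T - T0) = 5799 / 503 = 11.529
  log(eta) = -1.67 + 11.529 = 9.859

9.859


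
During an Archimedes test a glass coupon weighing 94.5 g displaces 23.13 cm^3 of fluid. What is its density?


Use the definition of density:
  rho = mass / volume
  rho = 94.5 / 23.13 = 4.086 g/cm^3

4.086 g/cm^3


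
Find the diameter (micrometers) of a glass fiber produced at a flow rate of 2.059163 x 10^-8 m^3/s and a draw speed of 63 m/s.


Cross-sectional area from continuity:
  A = Q / v = 2.059163 x 10^-8 / 63 = 3.268513 x 10^-10 m^2
Diameter from circular cross-section:
  d = sqrt(4A / pi) * 10^6 (m -> um)
  d = sqrt(4 * 3.268513 x 10^-10 / pi) * 10^6 = 20.4 um

20.4 um


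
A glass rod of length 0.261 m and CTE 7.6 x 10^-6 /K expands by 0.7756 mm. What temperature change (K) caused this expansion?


Rearrange dL = alpha * L0 * dT for dT:
  dT = dL / (alpha * L0)
  dL (m) = 0.7756 / 1000 = 0.0007756
  dT = 0.0007756 / ((7.6 x 10^-6) * 0.261) = 391.0 K

391.0 K


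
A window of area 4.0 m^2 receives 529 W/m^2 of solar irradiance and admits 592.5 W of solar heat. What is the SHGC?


Rearrange Q = Area * SHGC * Irradiance:
  SHGC = Q / (Area * Irradiance)
  SHGC = 592.5 / (4.0 * 529) = 0.28

0.28


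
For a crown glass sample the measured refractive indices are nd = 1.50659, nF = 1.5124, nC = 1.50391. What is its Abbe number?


Abbe number formula: Vd = (nd - 1) / (nF - nC)
  nd - 1 = 1.50659 - 1 = 0.50659
  nF - nC = 1.5124 - 1.50391 = 0.00849
  Vd = 0.50659 / 0.00849 = 59.67

59.67


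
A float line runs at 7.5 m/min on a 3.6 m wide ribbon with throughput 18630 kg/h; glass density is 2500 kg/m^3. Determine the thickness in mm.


Ribbon cross-section from mass balance:
  Volume rate = throughput / density = 18630 / 2500 = 7.452 m^3/h
  thickness = volume rate / (speed * 60 * width), i.e.
  thickness = throughput / (60 * speed * width * density) * 1000
  thickness = 18630 / (60 * 7.5 * 3.6 * 2500) * 1000 = 4.6 mm

4.6 mm


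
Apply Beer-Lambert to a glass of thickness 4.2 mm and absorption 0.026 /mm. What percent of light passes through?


Beer-Lambert law: T = exp(-alpha * thickness)
  exponent = -0.026 * 4.2 = -0.1092
  T = exp(-0.1092) = 0.8966
  Percentage = 0.8966 * 100 = 89.66%

89.66%


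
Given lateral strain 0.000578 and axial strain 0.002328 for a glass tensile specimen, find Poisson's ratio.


Poisson's ratio: nu = lateral strain / axial strain
  nu = 0.000578 / 0.002328 = 0.2483

0.2483


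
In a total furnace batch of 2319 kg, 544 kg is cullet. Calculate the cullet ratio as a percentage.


Cullet ratio = (cullet mass / total batch mass) * 100
  Ratio = 544 / 2319 * 100 = 23.46%

23.46%


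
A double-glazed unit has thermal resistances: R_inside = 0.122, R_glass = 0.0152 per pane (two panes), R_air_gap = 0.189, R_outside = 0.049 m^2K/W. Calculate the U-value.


Total thermal resistance (series):
  R_total = R_in + R_glass + R_air + R_glass + R_out
  R_total = 0.122 + 0.0152 + 0.189 + 0.0152 + 0.049 = 0.3904 m^2K/W
U-value = 1 / R_total = 1 / 0.3904 = 2.561 W/m^2K

2.561 W/m^2K


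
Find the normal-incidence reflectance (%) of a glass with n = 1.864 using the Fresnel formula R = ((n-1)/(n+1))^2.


Fresnel reflectance at normal incidence:
  R = ((n - 1)/(n + 1))^2
  (n - 1)/(n + 1) = (1.864 - 1)/(1.864 + 1) = 0.301676
  R = 0.301676^2 = 0.0910084
  R(%) = 0.0910084 * 100 = 9.101%

9.101%


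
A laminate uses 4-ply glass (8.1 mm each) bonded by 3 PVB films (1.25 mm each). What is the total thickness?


Total thickness = glass contribution + PVB contribution
  Glass: 4 * 8.1 = 32.4 mm
  PVB: 3 * 1.25 = 3.75 mm
  Total = 32.4 + 3.75 = 36.15 mm

36.15 mm


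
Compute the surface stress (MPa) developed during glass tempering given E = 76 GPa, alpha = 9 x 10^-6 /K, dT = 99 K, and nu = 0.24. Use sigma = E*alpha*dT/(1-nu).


Tempering stress: sigma = E * alpha * dT / (1 - nu)
  E (MPa) = 76 * 1000 = 76000
  Numerator = 76000 * (9 x 10^-6) * 99 = 67.716
  Denominator = 1 - 0.24 = 0.76
  sigma = 67.716 / 0.76 = 89.1 MPa

89.1 MPa


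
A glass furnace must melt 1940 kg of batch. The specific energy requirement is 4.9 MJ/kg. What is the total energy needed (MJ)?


Total energy = mass * specific energy
  E = 1940 * 4.9 = 9506 MJ

9506 MJ


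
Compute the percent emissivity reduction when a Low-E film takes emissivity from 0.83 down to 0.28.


Percentage reduction = (1 - coated/uncoated) * 100
  Ratio = 0.28 / 0.83 = 0.3373
  Reduction = (1 - 0.3373) * 100 = 66.3%

66.3%


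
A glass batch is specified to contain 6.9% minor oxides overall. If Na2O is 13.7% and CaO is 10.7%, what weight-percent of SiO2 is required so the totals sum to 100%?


Known pieces sum to 100%:
  SiO2 = 100 - (others + Na2O + CaO)
  SiO2 = 100 - (6.9 + 13.7 + 10.7) = 68.7%

68.7%


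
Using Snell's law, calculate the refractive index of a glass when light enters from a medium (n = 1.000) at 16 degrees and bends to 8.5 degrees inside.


Apply Snell's law: n1 * sin(theta1) = n2 * sin(theta2)
  n2 = n1 * sin(theta1) / sin(theta2)
  sin(16) = 0.275637
  sin(8.5) = 0.147809
  n2 = 1.000 * 0.275637 / 0.147809 = 1.8648

1.8648


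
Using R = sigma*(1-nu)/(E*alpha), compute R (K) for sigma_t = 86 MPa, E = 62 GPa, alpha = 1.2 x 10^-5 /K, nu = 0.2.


Thermal shock resistance: R = sigma * (1 - nu) / (E * alpha)
  Numerator = 86 * (1 - 0.2) = 68.8
  Denominator = 62 * 1000 * (1.2 x 10^-5) = 0.744
  R = 68.8 / 0.744 = 92.5 K

92.5 K


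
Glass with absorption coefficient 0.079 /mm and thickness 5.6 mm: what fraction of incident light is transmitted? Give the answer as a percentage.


Beer-Lambert law: T = exp(-alpha * thickness)
  exponent = -0.079 * 5.6 = -0.4424
  T = exp(-0.4424) = 0.6425
  Percentage = 0.6425 * 100 = 64.25%

64.25%


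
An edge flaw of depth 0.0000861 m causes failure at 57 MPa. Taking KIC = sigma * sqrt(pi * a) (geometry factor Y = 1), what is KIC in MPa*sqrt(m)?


Fracture toughness: KIC = sigma * sqrt(pi * a)
  pi * a = pi * 0.0000861 = 0.000270491
  sqrt(pi * a) = 0.016447
  KIC = 57 * 0.016447 = 0.937 MPa*sqrt(m)

0.937 MPa*sqrt(m)


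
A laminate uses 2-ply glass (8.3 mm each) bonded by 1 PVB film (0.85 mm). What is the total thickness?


Total thickness = glass contribution + PVB contribution
  Glass: 2 * 8.3 = 16.6 mm
  PVB: 1 * 0.85 = 0.85 mm
  Total = 16.6 + 0.85 = 17.45 mm

17.45 mm


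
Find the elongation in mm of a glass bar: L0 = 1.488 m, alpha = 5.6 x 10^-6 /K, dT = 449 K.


Thermal expansion formula: dL = alpha * L0 * dT
  dL = (5.6 x 10^-6) * 1.488 * 449 = 0.00374143 m
Convert to mm: 0.00374143 * 1000 = 3.7414 mm

3.7414 mm


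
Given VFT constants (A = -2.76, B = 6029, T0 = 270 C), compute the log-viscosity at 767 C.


VFT equation: log(eta) = A + B / (T - T0)
  T - T0 = 767 - 270 = 497
  B / (T - T0) = 6029 / 497 = 12.131
  log(eta) = -2.76 + 12.131 = 9.371

9.371


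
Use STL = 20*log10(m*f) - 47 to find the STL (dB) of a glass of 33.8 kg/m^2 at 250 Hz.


Mass law: STL = 20 * log10(m * f) - 47
  m * f = 33.8 * 250 = 8450
  log10(8450) = 3.92686
  STL = 20 * 3.92686 - 47 = 78.5372 - 47 = 31.5 dB

31.5 dB


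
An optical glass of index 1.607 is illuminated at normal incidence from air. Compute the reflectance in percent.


Fresnel reflectance at normal incidence:
  R = ((n - 1)/(n + 1))^2
  (n - 1)/(n + 1) = (1.607 - 1)/(1.607 + 1) = 0.232835
  R = 0.232835^2 = 0.0542121
  R(%) = 0.0542121 * 100 = 5.421%

5.421%


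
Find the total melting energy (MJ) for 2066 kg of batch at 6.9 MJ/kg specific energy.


Total energy = mass * specific energy
  E = 2066 * 6.9 = 14255.4 MJ

14255.4 MJ


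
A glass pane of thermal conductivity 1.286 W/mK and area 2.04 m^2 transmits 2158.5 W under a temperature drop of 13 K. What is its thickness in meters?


Fourier's law: t = k * A * dT / Q
  t = 1.286 * 2.04 * 13 / 2158.5
  t = 34.10472 / 2158.5 = 0.0158 m

0.0158 m


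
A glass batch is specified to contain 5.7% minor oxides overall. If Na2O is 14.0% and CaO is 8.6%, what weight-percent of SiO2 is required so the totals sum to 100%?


Known pieces sum to 100%:
  SiO2 = 100 - (others + Na2O + CaO)
  SiO2 = 100 - (5.7 + 14.0 + 8.6) = 71.7%

71.7%


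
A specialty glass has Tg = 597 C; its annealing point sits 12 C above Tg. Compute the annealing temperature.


The annealing temperature is Tg plus the offset:
  T_anneal = 597 + 12 = 609 C

609 C


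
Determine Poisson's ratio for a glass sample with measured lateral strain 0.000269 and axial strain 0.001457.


Poisson's ratio: nu = lateral strain / axial strain
  nu = 0.000269 / 0.001457 = 0.1846

0.1846


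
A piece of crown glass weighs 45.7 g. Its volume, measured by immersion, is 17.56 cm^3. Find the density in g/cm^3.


Use the definition of density:
  rho = mass / volume
  rho = 45.7 / 17.56 = 2.603 g/cm^3

2.603 g/cm^3


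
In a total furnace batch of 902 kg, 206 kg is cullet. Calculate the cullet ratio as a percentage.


Cullet ratio = (cullet mass / total batch mass) * 100
  Ratio = 206 / 902 * 100 = 22.84%

22.84%


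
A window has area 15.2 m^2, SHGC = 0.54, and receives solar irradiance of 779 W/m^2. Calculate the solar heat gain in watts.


Solar heat gain: Q = Area * SHGC * Irradiance
  Q = 15.2 * 0.54 * 779 = 6394 W

6394 W


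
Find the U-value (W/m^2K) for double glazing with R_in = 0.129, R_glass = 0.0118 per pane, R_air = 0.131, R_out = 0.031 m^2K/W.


Total thermal resistance (series):
  R_total = R_in + R_glass + R_air + R_glass + R_out
  R_total = 0.129 + 0.0118 + 0.131 + 0.0118 + 0.031 = 0.3146 m^2K/W
U-value = 1 / R_total = 1 / 0.3146 = 3.179 W/m^2K

3.179 W/m^2K


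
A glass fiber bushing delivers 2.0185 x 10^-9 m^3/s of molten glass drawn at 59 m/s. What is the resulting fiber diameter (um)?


Cross-sectional area from continuity:
  A = Q / v = 2.0185 x 10^-9 / 59 = 3.421186 x 10^-11 m^2
Diameter from circular cross-section:
  d = sqrt(4A / pi) * 10^6 (m -> um)
  d = sqrt(4 * 3.421186 x 10^-11 / pi) * 10^6 = 6.6 um

6.6 um


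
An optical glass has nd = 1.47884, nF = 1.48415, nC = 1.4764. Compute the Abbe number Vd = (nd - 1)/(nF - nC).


Abbe number formula: Vd = (nd - 1) / (nF - nC)
  nd - 1 = 1.47884 - 1 = 0.47884
  nF - nC = 1.48415 - 1.4764 = 0.00775
  Vd = 0.47884 / 0.00775 = 61.79

61.79


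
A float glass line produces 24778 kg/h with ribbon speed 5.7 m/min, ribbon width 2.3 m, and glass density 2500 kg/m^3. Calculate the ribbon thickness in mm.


Ribbon cross-section from mass balance:
  Volume rate = throughput / density = 24778 / 2500 = 9.9112 m^3/h
  thickness = volume rate / (speed * 60 * width), i.e.
  thickness = throughput / (60 * speed * width * density) * 1000
  thickness = 24778 / (60 * 5.7 * 2.3 * 2500) * 1000 = 12.6 mm

12.6 mm


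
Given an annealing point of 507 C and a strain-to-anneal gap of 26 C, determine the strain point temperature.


Strain point = annealing point - difference:
  T_strain = 507 - 26 = 481 C

481 C


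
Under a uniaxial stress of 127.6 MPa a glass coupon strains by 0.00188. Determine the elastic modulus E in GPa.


Young's modulus: E = stress / strain
  E = 127.6 MPa / 0.00188 = 67872.34 MPa
Convert to GPa: 67872.34 / 1000 = 67.87 GPa

67.87 GPa


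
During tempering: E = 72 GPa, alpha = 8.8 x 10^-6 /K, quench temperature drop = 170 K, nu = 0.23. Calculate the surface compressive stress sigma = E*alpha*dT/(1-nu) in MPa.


Tempering stress: sigma = E * alpha * dT / (1 - nu)
  E (MPa) = 72 * 1000 = 72000
  Numerator = 72000 * (8.8 x 10^-6) * 170 = 107.712
  Denominator = 1 - 0.23 = 0.77
  sigma = 107.712 / 0.77 = 139.9 MPa

139.9 MPa


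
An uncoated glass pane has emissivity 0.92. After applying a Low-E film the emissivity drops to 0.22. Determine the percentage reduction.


Percentage reduction = (1 - coated/uncoated) * 100
  Ratio = 0.22 / 0.92 = 0.2391
  Reduction = (1 - 0.2391) * 100 = 76.1%

76.1%


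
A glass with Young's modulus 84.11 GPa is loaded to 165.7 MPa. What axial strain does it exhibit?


Rearrange E = sigma / epsilon:
  epsilon = sigma / E
  E (MPa) = 84.11 * 1000 = 84110
  epsilon = 165.7 / 84110 = 0.00197

0.00197


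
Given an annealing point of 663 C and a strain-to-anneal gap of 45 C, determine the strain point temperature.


Strain point = annealing point - difference:
  T_strain = 663 - 45 = 618 C

618 C


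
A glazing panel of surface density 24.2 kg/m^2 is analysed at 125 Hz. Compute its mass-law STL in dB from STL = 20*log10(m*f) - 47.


Mass law: STL = 20 * log10(m * f) - 47
  m * f = 24.2 * 125 = 3025
  log10(3025) = 3.48073
  STL = 20 * 3.48073 - 47 = 69.6146 - 47 = 22.6 dB

22.6 dB


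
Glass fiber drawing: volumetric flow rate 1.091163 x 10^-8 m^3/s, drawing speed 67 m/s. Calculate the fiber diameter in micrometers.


Cross-sectional area from continuity:
  A = Q / v = 1.091163 x 10^-8 / 67 = 1.628601 x 10^-10 m^2
Diameter from circular cross-section:
  d = sqrt(4A / pi) * 10^6 (m -> um)
  d = sqrt(4 * 1.628601 x 10^-10 / pi) * 10^6 = 14.4 um

14.4 um


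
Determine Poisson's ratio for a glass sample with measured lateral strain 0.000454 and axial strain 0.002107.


Poisson's ratio: nu = lateral strain / axial strain
  nu = 0.000454 / 0.002107 = 0.2155

0.2155


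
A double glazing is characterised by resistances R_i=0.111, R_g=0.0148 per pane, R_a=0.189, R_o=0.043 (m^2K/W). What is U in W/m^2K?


Total thermal resistance (series):
  R_total = R_in + R_glass + R_air + R_glass + R_out
  R_total = 0.111 + 0.0148 + 0.189 + 0.0148 + 0.043 = 0.3726 m^2K/W
U-value = 1 / R_total = 1 / 0.3726 = 2.684 W/m^2K

2.684 W/m^2K


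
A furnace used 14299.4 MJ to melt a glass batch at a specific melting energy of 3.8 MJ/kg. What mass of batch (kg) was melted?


Rearrange E = m * s for m:
  m = E / s
  m = 14299.4 / 3.8 = 3763.0 kg

3763.0 kg


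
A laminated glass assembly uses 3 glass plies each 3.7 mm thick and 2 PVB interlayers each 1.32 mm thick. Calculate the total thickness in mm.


Total thickness = glass contribution + PVB contribution
  Glass: 3 * 3.7 = 11.1 mm
  PVB: 2 * 1.32 = 2.64 mm
  Total = 11.1 + 2.64 = 13.74 mm

13.74 mm


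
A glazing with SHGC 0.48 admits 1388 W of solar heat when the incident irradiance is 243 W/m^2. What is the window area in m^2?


Rearrange Q = Area * SHGC * Irradiance:
  Area = Q / (SHGC * Irradiance)
  Area = 1388 / (0.48 * 243) = 11.9 m^2

11.9 m^2


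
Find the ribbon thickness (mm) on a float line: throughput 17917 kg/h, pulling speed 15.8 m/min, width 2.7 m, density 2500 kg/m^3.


Ribbon cross-section from mass balance:
  Volume rate = throughput / density = 17917 / 2500 = 7.1668 m^3/h
  thickness = volume rate / (speed * 60 * width), i.e.
  thickness = throughput / (60 * speed * width * density) * 1000
  thickness = 17917 / (60 * 15.8 * 2.7 * 2500) * 1000 = 2.8 mm

2.8 mm


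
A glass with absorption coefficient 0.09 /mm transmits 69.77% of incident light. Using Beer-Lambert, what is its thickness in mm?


Rearrange T = exp(-alpha * thickness):
  thickness = -ln(T) / alpha
  T = 69.77/100 = 0.6977
  ln(T) = -0.35997
  -ln(T) = 0.35997
  thickness = 0.35997 / 0.09 = 4.0 mm

4.0 mm


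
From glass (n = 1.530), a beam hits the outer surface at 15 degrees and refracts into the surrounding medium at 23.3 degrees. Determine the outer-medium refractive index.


Apply Snell's law: n1 * sin(theta1) = n2 * sin(theta2)
  n2 = n1 * sin(theta1) / sin(theta2)
  sin(15) = 0.258819
  sin(23.3) = 0.395546
  n2 = 1.530 * 0.258819 / 0.395546 = 1.0011

1.0011


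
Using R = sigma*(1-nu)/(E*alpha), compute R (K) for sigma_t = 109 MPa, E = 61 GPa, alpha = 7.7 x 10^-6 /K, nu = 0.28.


Thermal shock resistance: R = sigma * (1 - nu) / (E * alpha)
  Numerator = 109 * (1 - 0.28) = 78.48
  Denominator = 61 * 1000 * (7.7 x 10^-6) = 0.4697
  R = 78.48 / 0.4697 = 167.1 K

167.1 K


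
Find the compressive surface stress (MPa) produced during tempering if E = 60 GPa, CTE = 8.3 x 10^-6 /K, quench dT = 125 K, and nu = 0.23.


Tempering stress: sigma = E * alpha * dT / (1 - nu)
  E (MPa) = 60 * 1000 = 60000
  Numerator = 60000 * (8.3 x 10^-6) * 125 = 62.25
  Denominator = 1 - 0.23 = 0.77
  sigma = 62.25 / 0.77 = 80.8 MPa

80.8 MPa


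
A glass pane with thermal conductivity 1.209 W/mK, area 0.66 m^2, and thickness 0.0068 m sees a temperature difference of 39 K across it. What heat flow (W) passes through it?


Fourier's law: Q = k * A * dT / t
  Q = 1.209 * 0.66 * 39 / 0.0068
  Q = 31.11966 / 0.0068 = 4576.4 W

4576.4 W


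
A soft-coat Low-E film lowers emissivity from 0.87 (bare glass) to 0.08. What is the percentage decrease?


Percentage reduction = (1 - coated/uncoated) * 100
  Ratio = 0.08 / 0.87 = 0.092
  Reduction = (1 - 0.092) * 100 = 90.8%

90.8%


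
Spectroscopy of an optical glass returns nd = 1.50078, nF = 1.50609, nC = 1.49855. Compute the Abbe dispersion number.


Abbe number formula: Vd = (nd - 1) / (nF - nC)
  nd - 1 = 1.50078 - 1 = 0.50078
  nF - nC = 1.50609 - 1.49855 = 0.00754
  Vd = 0.50078 / 0.00754 = 66.42

66.42
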